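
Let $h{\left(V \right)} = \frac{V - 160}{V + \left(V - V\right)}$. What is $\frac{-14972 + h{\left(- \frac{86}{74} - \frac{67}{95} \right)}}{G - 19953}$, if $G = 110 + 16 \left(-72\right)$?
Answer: $\frac{24426811}{34452795} \approx 0.70899$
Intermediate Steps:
$G = -1042$ ($G = 110 - 1152 = -1042$)
$h{\left(V \right)} = \frac{-160 + V}{V}$ ($h{\left(V \right)} = \frac{-160 + V}{V + 0} = \frac{-160 + V}{V}$)
$\frac{-14972 + h{\left(- \frac{86}{74} - \frac{67}{95} \right)}}{G - 19953} = \frac{-14972 + \frac{-160 - \left(\frac{43}{37} + \frac{67}{95}\right)}{- \frac{86}{74} - \frac{67}{95}}}{-1042 - 19953} = \frac{-14972 + \frac{-160 - \frac{6564}{3515}}{\left(-86\right) \frac{1}{74} - \frac{67}{95}}}{-20995} = \left(-14972 + \frac{-160 - \frac{6564}{3515}}{- \frac{43}{37} - \frac{67}{95}}\right) \left(- \frac{1}{20995}\right) = \left(-14972 + \frac{-160 - \frac{6564}{3515}}{- \frac{6564}{3515}}\right) \left(- \frac{1}{20995}\right) = \left(-14972 - - \frac{142241}{1641}\right) \left(- \frac{1}{20995}\right) = \left(-14972 + \frac{142241}{1641}\right) \left(- \frac{1}{20995}\right) = \left(- \frac{24426811}{1641}\right) \left(- \frac{1}{20995}\right) = \frac{24426811}{34452795}$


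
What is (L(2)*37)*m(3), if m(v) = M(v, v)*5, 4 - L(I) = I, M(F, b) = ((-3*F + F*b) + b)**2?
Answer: 3330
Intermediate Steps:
M(F, b) = (b - 3*F + F*b)**2
L(I) = 4 - I
m(v) = 5*(v**2 - 2*v)**2 (m(v) = (v - 3*v + v*v)**2*5 = (v - 3*v + v**2)**2*5 = (v**2 - 2*v)**2*5 = 5*(v**2 - 2*v)**2)
(L(2)*37)*m(3) = ((4 - 1*2)*37)*(5*3**2*(-2 + 3)**2) = ((4 - 2)*37)*(5*9*1**2) = (2*37)*(5*9*1) = 74*45 = 3330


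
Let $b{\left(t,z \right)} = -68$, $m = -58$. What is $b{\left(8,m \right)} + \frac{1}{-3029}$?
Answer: $- \frac{205973}{3029} \approx -68.0$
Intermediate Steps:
$b{\left(8,m \right)} + \frac{1}{-3029} = -68 + \frac{1}{-3029} = -68 - \frac{1}{3029} = - \frac{205973}{3029}$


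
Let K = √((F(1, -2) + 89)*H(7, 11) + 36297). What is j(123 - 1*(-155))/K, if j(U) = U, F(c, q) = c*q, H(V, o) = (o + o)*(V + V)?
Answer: 278*√63093/63093 ≈ 1.1068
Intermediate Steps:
H(V, o) = 4*V*o (H(V, o) = (2*o)*(2*V) = 4*V*o)
K = √63093 (K = √((1*(-2) + 89)*(4*7*11) + 36297) = √((-2 + 89)*308 + 36297) = √(87*308 + 36297) = √(26796 + 36297) = √63093 ≈ 251.18)
j(123 - 1*(-155))/K = (123 - 1*(-155))/(√63093) = (123 + 155)*(√63093/63093) = 278*(√63093/63093) = 278*√63093/63093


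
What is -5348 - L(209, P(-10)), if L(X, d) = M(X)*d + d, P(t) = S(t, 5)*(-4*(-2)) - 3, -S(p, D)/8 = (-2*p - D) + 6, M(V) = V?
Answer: 277522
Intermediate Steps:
S(p, D) = -48 + 8*D + 16*p (S(p, D) = -8*((-2*p - D) + 6) = -8*((-D - 2*p) + 6) = -8*(6 - D - 2*p) = -48 + 8*D + 16*p)
P(t) = -67 + 128*t (P(t) = (-48 + 8*5 + 16*t)*(-4*(-2)) - 3 = (-48 + 40 + 16*t)*8 - 3 = (-8 + 16*t)*8 - 3 = (-64 + 128*t) - 3 = -67 + 128*t)
L(X, d) = d + X*d (L(X, d) = X*d + d = d + X*d)
-5348 - L(209, P(-10)) = -5348 - (-67 + 128*(-10))*(1 + 209) = -5348 - (-67 - 1280)*210 = -5348 - (-1347)*210 = -5348 - 1*(-282870) = -5348 + 282870 = 277522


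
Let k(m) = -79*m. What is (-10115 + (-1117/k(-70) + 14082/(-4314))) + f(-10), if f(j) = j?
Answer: -40271490783/3976070 ≈ -10128.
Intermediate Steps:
(-10115 + (-1117/k(-70) + 14082/(-4314))) + f(-10) = (-10115 + (-1117/((-79*(-70))) + 14082/(-4314))) - 10 = (-10115 + (-1117/5530 + 14082*(-1/4314))) - 10 = (-10115 + (-1117*1/5530 - 2347/719)) - 10 = (-10115 + (-1117/5530 - 2347/719)) - 10 = (-10115 - 13782033/3976070) - 10 = -40231730083/3976070 - 10 = -40271490783/3976070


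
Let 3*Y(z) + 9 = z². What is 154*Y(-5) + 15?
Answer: 2509/3 ≈ 836.33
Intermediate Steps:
Y(z) = -3 + z²/3
154*Y(-5) + 15 = 154*(-3 + (⅓)*(-5)²) + 15 = 154*(-3 + (⅓)*25) + 15 = 154*(-3 + 25/3) + 15 = 154*(16/3) + 15 = 2464/3 + 15 = 2509/3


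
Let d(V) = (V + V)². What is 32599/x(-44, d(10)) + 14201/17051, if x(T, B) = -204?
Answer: -32526385/204612 ≈ -158.97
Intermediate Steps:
d(V) = 4*V² (d(V) = (2*V)² = 4*V²)
32599/x(-44, d(10)) + 14201/17051 = 32599/(-204) + 14201/17051 = 32599*(-1/204) + 14201*(1/17051) = -32599/204 + 14201/17051 = -32526385/204612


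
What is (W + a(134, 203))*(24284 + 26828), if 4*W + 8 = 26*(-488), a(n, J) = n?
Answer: -155380480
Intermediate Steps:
W = -3174 (W = -2 + (26*(-488))/4 = -2 + (¼)*(-12688) = -2 - 3172 = -3174)
(W + a(134, 203))*(24284 + 26828) = (-3174 + 134)*(24284 + 26828) = -3040*51112 = -155380480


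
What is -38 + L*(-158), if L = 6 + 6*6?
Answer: -6674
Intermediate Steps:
L = 42 (L = 6 + 36 = 42)
-38 + L*(-158) = -38 + 42*(-158) = -38 - 6636 = -6674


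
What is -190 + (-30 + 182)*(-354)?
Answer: -53998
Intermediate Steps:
-190 + (-30 + 182)*(-354) = -190 + 152*(-354) = -190 - 53808 = -53998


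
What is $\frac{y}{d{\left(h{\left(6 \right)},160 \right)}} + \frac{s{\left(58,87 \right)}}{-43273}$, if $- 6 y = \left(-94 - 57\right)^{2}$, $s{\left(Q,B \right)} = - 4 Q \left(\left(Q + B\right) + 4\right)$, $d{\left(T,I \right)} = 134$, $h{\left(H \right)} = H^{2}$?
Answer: $- \frac{958875001}{34791492} \approx -27.561$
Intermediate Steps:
$s{\left(Q,B \right)} = - 4 Q \left(4 + B + Q\right)$ ($s{\left(Q,B \right)} = - 4 Q \left(\left(B + Q\right) + 4\right) = - 4 Q \left(4 + B + Q\right)$)
$y = - \frac{22801}{6}$ ($y = - \frac{\left(-94 - 57\right)^{2}}{6} = - \frac{\left(-151\right)^{2}}{6} = \left(- \frac{1}{6}\right) 22801 = - \frac{22801}{6} \approx -3800.2$)
$\frac{y}{d{\left(h{\left(6 \right)},160 \right)}} + \frac{s{\left(58,87 \right)}}{-43273} = - \frac{22801}{6 \cdot 134} + \frac{\left(-4\right) 58 \left(4 + 87 + 58\right)}{-43273} = \left(- \frac{22801}{6}\right) \frac{1}{134} + \left(-4\right) 58 \cdot 149 \left(- \frac{1}{43273}\right) = - \frac{22801}{804} - - \frac{34568}{43273} = - \frac{22801}{804} + \frac{34568}{43273} = - \frac{958875001}{34791492}$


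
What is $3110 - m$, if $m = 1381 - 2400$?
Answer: $4129$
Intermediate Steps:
$m = -1019$
$3110 - m = 3110 - -1019 = 3110 + 1019 = 4129$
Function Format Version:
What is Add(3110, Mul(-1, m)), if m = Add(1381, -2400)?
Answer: 4129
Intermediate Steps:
m = -1019
Add(3110, Mul(-1, m)) = Add(3110, Mul(-1, -1019)) = Add(3110, 1019) = 4129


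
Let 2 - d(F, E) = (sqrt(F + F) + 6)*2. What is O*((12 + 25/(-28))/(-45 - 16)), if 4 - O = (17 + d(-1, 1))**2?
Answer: 11507/1708 - 311*I*sqrt(2)/61 ≈ 6.7371 - 7.2102*I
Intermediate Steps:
d(F, E) = -10 - 2*sqrt(2)*sqrt(F) (d(F, E) = 2 - (sqrt(F + F) + 6)*2 = 2 - (sqrt(2*F) + 6)*2 = 2 - (sqrt(2)*sqrt(F) + 6)*2 = 2 - (6 + sqrt(2)*sqrt(F))*2 = 2 - (12 + 2*sqrt(2)*sqrt(F)) = 2 + (-12 - 2*sqrt(2)*sqrt(F)) = -10 - 2*sqrt(2)*sqrt(F))
O = 4 - (7 - 2*I*sqrt(2))**2 (O = 4 - (17 + (-10 - 2*sqrt(2)*sqrt(-1)))**2 = 4 - (17 + (-10 - 2*sqrt(2)*I))**2 = 4 - (17 + (-10 - 2*I*sqrt(2)))**2 = 4 - (7 - 2*I*sqrt(2))**2 ≈ -37.0 + 39.598*I)
O*((12 + 25/(-28))/(-45 - 16)) = (-37 + 28*I*sqrt(2))*((12 + 25/(-28))/(-45 - 16)) = (-37 + 28*I*sqrt(2))*((12 + 25*(-1/28))/(-61)) = (-37 + 28*I*sqrt(2))*((12 - 25/28)*(-1/61)) = (-37 + 28*I*sqrt(2))*((311/28)*(-1/61)) = (-37 + 28*I*sqrt(2))*(-311/1708) = 11507/1708 - 311*I*sqrt(2)/61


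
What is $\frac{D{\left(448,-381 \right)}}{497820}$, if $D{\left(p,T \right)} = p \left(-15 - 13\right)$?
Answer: $- \frac{3136}{124455} \approx -0.025198$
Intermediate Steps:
$D{\left(p,T \right)} = - 28 p$ ($D{\left(p,T \right)} = p \left(-28\right) = - 28 p$)
$\frac{D{\left(448,-381 \right)}}{497820} = \frac{\left(-28\right) 448}{497820} = \left(-12544\right) \frac{1}{497820} = - \frac{3136}{124455}$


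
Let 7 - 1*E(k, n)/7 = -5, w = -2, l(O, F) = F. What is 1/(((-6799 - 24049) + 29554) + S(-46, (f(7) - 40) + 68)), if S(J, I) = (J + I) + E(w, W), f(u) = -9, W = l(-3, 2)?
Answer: -1/1237 ≈ -0.00080841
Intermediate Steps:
W = 2
E(k, n) = 84 (E(k, n) = 49 - 7*(-5) = 49 + 35 = 84)
S(J, I) = 84 + I + J (S(J, I) = (J + I) + 84 = (I + J) + 84 = 84 + I + J)
1/(((-6799 - 24049) + 29554) + S(-46, (f(7) - 40) + 68)) = 1/(((-6799 - 24049) + 29554) + (84 + ((-9 - 40) + 68) - 46)) = 1/((-30848 + 29554) + (84 + (-49 + 68) - 46)) = 1/(-1294 + (84 + 19 - 46)) = 1/(-1294 + 57) = 1/(-1237) = -1/1237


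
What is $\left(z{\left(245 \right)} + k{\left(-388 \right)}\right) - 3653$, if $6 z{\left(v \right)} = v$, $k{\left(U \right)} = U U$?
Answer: $\frac{881591}{6} \approx 1.4693 \cdot 10^{5}$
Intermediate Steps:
$k{\left(U \right)} = U^{2}$
$z{\left(v \right)} = \frac{v}{6}$
$\left(z{\left(245 \right)} + k{\left(-388 \right)}\right) - 3653 = \left(\frac{1}{6} \cdot 245 + \left(-388\right)^{2}\right) - 3653 = \left(\frac{245}{6} + 150544\right) - 3653 = \frac{903509}{6} - 3653 = \frac{881591}{6}$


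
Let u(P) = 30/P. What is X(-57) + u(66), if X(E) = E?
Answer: -622/11 ≈ -56.545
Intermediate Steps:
X(-57) + u(66) = -57 + 30/66 = -57 + 30*(1/66) = -57 + 5/11 = -622/11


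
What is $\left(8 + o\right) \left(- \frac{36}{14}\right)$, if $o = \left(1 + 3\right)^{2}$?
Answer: $- \frac{432}{7} \approx -61.714$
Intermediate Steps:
$o = 16$ ($o = 4^{2} = 16$)
$\left(8 + o\right) \left(- \frac{36}{14}\right) = \left(8 + 16\right) \left(- \frac{36}{14}\right) = 24 \left(\left(-36\right) \frac{1}{14}\right) = 24 \left(- \frac{18}{7}\right) = - \frac{432}{7}$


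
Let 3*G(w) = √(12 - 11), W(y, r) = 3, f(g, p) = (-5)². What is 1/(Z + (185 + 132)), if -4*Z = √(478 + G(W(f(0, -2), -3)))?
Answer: 15216/4822037 + 4*√4305/4822037 ≈ 0.0032099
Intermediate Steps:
f(g, p) = 25
G(w) = ⅓ (G(w) = √(12 - 11)/3 = √1/3 = (⅓)*1 = ⅓)
Z = -√4305/12 (Z = -√(478 + ⅓)/4 = -√4305/12 ≈ -5.4677)
1/(Z + (185 + 132)) = 1/(-√4305/12 + (185 + 132)) = 1/(-√4305/12 + 317) = 1/(317 - √4305/12)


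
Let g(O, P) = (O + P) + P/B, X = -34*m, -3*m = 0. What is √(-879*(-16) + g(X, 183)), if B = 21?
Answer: √698530/7 ≈ 119.40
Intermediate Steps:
m = 0 (m = -⅓*0 = 0)
X = 0 (X = -34*0 = 0)
g(O, P) = O + 22*P/21 (g(O, P) = (O + P) + P/21 = O + 22*P/21)
√(-879*(-16) + g(X, 183)) = √(-879*(-16) + (0 + (22/21)*183)) = √(14064 + (0 + 1342/7)) = √(14064 + 1342/7) = √(99790/7) = √698530/7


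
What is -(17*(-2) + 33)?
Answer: 1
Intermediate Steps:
-(17*(-2) + 33) = -(-34 + 33) = -1*(-1) = 1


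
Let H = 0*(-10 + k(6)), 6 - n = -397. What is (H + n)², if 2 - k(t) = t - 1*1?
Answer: 162409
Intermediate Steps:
n = 403 (n = 6 - 1*(-397) = 6 + 397 = 403)
k(t) = 3 - t (k(t) = 2 - (t - 1*1) = 2 - (t - 1) = 2 - (-1 + t) = 2 + (1 - t) = 3 - t)
H = 0 (H = 0*(-10 + (3 - 1*6)) = 0*(-10 + (3 - 6)) = 0*(-10 - 3) = 0*(-13) = 0)
(H + n)² = (0 + 403)² = 403² = 162409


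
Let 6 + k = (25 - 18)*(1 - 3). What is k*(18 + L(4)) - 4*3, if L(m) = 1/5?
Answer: -376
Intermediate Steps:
L(m) = 1/5
k = -20 (k = -6 + (25 - 18)*(1 - 3) = -6 + 7*(-2) = -6 - 14 = -20)
k*(18 + L(4)) - 4*3 = -20*(18 + 1/5) - 4*3 = -20*91/5 - 12 = -364 - 12 = -376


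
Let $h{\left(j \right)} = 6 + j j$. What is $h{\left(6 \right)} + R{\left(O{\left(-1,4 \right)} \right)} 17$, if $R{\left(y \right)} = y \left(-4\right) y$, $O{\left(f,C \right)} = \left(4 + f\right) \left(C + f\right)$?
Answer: $-5466$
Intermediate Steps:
$R{\left(y \right)} = - 4 y^{2}$ ($R{\left(y \right)} = - 4 y y = - 4 y^{2}$)
$h{\left(j \right)} = 6 + j^{2}$
$h{\left(6 \right)} + R{\left(O{\left(-1,4 \right)} \right)} 17 = \left(6 + 6^{2}\right) + - 4 \left(\left(-1\right)^{2} + 4 \cdot 4 + 4 \left(-1\right) + 4 \left(-1\right)\right)^{2} \cdot 17 = \left(6 + 36\right) + - 4 \left(1 + 16 - 4 - 4\right)^{2} \cdot 17 = 42 + - 4 \cdot 9^{2} \cdot 17 = 42 + \left(-4\right) 81 \cdot 17 = 42 - 5508 = -5466$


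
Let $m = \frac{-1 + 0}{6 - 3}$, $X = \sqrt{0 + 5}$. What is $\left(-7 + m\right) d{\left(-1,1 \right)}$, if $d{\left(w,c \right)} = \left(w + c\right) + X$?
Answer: $- \frac{22 \sqrt{5}}{3} \approx -16.398$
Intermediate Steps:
$X = \sqrt{5} \approx 2.2361$
$d{\left(w,c \right)} = c + w + \sqrt{5}$ ($d{\left(w,c \right)} = \left(w + c\right) + \sqrt{5} = \left(c + w\right) + \sqrt{5} = c + w + \sqrt{5}$)
$m = - \frac{1}{3} \approx -0.33333$
$\left(-7 + m\right) d{\left(-1,1 \right)} = \left(-7 - \frac{1}{3}\right) \left(1 - 1 + \sqrt{5}\right) = - \frac{22 \sqrt{5}}{3}$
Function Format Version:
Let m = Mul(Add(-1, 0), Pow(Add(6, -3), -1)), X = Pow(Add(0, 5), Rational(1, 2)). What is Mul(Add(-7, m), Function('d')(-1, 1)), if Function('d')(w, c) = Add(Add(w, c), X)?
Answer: Mul(Rational(-22, 3), Pow(5, Rational(1, 2))) ≈ -16.398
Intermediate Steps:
X = Pow(5, Rational(1, 2)) ≈ 2.2361
Function('d')(w, c) = Add(c, w, Pow(5, Rational(1, 2))) (Function('d')(w, c) = Add(Add(w, c), Pow(5, Rational(1, 2))) = Add(Add(c, w), Pow(5, Rational(1, 2))) = Add(c, w, Pow(5, Rational(1, 2))))
m = Rational(-1, 3) (m = Mul(-1, Pow(3, -1)) = Mul(-1, Rational(1, 3)) = Rational(-1, 3) ≈ -0.33333)
Mul(Add(-7, m), Function('d')(-1, 1)) = Mul(Add(-7, Rational(-1, 3)), Add(1, -1, Pow(5, Rational(1, 2)))) = Mul(Rational(-22, 3), Pow(5, Rational(1, 2)))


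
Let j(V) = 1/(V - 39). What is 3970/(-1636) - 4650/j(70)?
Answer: -117916685/818 ≈ -1.4415e+5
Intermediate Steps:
j(V) = 1/(-39 + V)
3970/(-1636) - 4650/j(70) = 3970/(-1636) - 4650/(1/(-39 + 70)) = 3970*(-1/1636) - 4650/(1/31) = -1985/818 - 4650/1/31 = -1985/818 - 4650*31 = -1985/818 - 144150 = -117916685/818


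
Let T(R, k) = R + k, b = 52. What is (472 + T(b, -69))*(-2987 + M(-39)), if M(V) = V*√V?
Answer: -1359085 - 17745*I*√39 ≈ -1.3591e+6 - 1.1082e+5*I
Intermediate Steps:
M(V) = V^(3/2)
(472 + T(b, -69))*(-2987 + M(-39)) = (472 + (52 - 69))*(-2987 + (-39)^(3/2)) = (472 - 17)*(-2987 - 39*I*√39) = 455*(-2987 - 39*I*√39) = -1359085 - 17745*I*√39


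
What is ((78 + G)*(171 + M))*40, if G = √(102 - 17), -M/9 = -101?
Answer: 3369600 + 43200*√85 ≈ 3.7679e+6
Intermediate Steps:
M = 909 (M = -9*(-101) = 909)
G = √85 ≈ 9.2195
((78 + G)*(171 + M))*40 = ((78 + √85)*(171 + 909))*40 = ((78 + √85)*1080)*40 = (84240 + 1080*√85)*40 = 3369600 + 43200*√85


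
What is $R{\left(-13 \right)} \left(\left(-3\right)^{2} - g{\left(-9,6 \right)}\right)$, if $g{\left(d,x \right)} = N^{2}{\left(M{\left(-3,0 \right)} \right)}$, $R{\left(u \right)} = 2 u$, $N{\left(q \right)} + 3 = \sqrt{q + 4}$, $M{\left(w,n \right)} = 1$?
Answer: $130 - 156 \sqrt{5} \approx -218.83$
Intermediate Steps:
$N{\left(q \right)} = -3 + \sqrt{4 + q}$ ($N{\left(q \right)} = -3 + \sqrt{q + 4} = -3 + \sqrt{4 + q}$)
$g{\left(d,x \right)} = \left(-3 + \sqrt{5}\right)^{2}$ ($g{\left(d,x \right)} = \left(-3 + \sqrt{4 + 1}\right)^{2} = \left(-3 + \sqrt{5}\right)^{2}$)
$R{\left(-13 \right)} \left(\left(-3\right)^{2} - g{\left(-9,6 \right)}\right) = 2 \left(-13\right) \left(\left(-3\right)^{2} - \left(3 - \sqrt{5}\right)^{2}\right) = - 26 \left(9 - \left(3 - \sqrt{5}\right)^{2}\right) = -234 + 26 \left(3 - \sqrt{5}\right)^{2}$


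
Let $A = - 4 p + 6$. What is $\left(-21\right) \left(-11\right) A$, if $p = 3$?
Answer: $-1386$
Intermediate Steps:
$A = -6$ ($A = \left(-4\right) 3 + 6 = -12 + 6 = -6$)
$\left(-21\right) \left(-11\right) A = \left(-21\right) \left(-11\right) \left(-6\right) = 231 \left(-6\right) = -1386$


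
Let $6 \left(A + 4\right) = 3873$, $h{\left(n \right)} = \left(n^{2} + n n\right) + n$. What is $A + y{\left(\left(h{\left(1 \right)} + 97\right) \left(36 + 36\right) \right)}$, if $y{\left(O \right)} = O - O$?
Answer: $\frac{1283}{2} \approx 641.5$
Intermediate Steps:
$h{\left(n \right)} = n + 2 n^{2}$ ($h{\left(n \right)} = \left(n^{2} + n^{2}\right) + n = 2 n^{2} + n = n + 2 n^{2}$)
$y{\left(O \right)} = 0$
$A = \frac{1283}{2}$ ($A = -4 + \frac{1}{6} \cdot 3873 = -4 + \frac{1291}{2} = \frac{1283}{2} \approx 641.5$)
$A + y{\left(\left(h{\left(1 \right)} + 97\right) \left(36 + 36\right) \right)} = \frac{1283}{2} + 0 = \frac{1283}{2}$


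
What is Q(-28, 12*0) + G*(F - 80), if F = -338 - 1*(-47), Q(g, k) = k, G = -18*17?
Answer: 113526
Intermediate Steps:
G = -306
F = -291 (F = -338 + 47 = -291)
Q(-28, 12*0) + G*(F - 80) = 12*0 - 306*(-291 - 80) = 0 - 306*(-371) = 0 + 113526 = 113526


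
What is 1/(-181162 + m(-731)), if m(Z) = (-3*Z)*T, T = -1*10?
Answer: -1/203092 ≈ -4.9239e-6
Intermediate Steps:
T = -10
m(Z) = 30*Z (m(Z) = -3*Z*(-10) = 30*Z)
1/(-181162 + m(-731)) = 1/(-181162 + 30*(-731)) = 1/(-181162 - 21930) = 1/(-203092) = -1/203092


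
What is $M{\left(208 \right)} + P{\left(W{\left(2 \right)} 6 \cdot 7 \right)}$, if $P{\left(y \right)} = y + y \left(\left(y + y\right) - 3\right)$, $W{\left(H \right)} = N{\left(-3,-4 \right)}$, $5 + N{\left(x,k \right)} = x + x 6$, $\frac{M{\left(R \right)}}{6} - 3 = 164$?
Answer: $2388114$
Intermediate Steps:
$M{\left(R \right)} = 1002$ ($M{\left(R \right)} = 18 + 6 \cdot 164 = 18 + 984 = 1002$)
$N{\left(x,k \right)} = -5 + 7 x$ ($N{\left(x,k \right)} = -5 + \left(x + x 6\right) = -5 + \left(x + 6 x\right) = -5 + 7 x$)
$W{\left(H \right)} = -26$ ($W{\left(H \right)} = -5 + 7 \left(-3\right) = -5 - 21 = -26$)
$P{\left(y \right)} = y + y \left(-3 + 2 y\right)$ ($P{\left(y \right)} = y + y \left(2 y - 3\right) = y + y \left(-3 + 2 y\right)$)
$M{\left(208 \right)} + P{\left(W{\left(2 \right)} 6 \cdot 7 \right)} = 1002 + 2 \left(-26\right) 6 \cdot 7 \left(-1 + \left(-26\right) 6 \cdot 7\right) = 1002 + 2 \left(\left(-156\right) 7\right) \left(-1 - 1092\right) = 1002 + 2 \left(-1092\right) \left(-1 - 1092\right) = 1002 + 2 \left(-1092\right) \left(-1093\right) = 1002 + 2387112 = 2388114$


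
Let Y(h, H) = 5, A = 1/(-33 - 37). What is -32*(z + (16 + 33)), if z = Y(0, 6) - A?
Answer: -60496/35 ≈ -1728.5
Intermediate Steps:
A = -1/70 (A = 1/(-70) = -1/70 ≈ -0.014286)
z = 351/70 (z = 5 - 1*(-1/70) = 5 + 1/70 = 351/70 ≈ 5.0143)
-32*(z + (16 + 33)) = -32*(351/70 + (16 + 33)) = -32*(351/70 + 49) = -32*3781/70 = -60496/35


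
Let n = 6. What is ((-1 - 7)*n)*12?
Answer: -576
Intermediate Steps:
((-1 - 7)*n)*12 = ((-1 - 7)*6)*12 = -8*6*12 = -48*12 = -576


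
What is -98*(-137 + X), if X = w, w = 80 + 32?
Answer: 2450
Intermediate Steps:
w = 112
X = 112
-98*(-137 + X) = -98*(-137 + 112) = -98*(-25) = 2450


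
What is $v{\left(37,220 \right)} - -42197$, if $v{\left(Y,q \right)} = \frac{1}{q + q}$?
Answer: $\frac{18566681}{440} \approx 42197.0$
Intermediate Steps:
$v{\left(Y,q \right)} = \frac{1}{2 q}$
$v{\left(37,220 \right)} - -42197 = \frac{1}{2 \cdot 220} - -42197 = \frac{1}{2} \cdot \frac{1}{220} + 42197 = \frac{1}{440} + 42197 = \frac{18566681}{440}$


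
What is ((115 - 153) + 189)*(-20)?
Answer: -3020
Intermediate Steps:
((115 - 153) + 189)*(-20) = (-38 + 189)*(-20) = 151*(-20) = -3020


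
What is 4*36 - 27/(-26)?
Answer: 3771/26 ≈ 145.04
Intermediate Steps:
4*36 - 27/(-26) = 144 - 27*(-1/26) = 144 + 27/26 = 3771/26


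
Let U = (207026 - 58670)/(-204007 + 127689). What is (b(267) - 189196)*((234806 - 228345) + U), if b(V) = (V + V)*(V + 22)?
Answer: -781313453570/3469 ≈ -2.2523e+8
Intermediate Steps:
b(V) = 2*V*(22 + V) (b(V) = (2*V)*(22 + V) = 2*V*(22 + V))
U = -74178/38159 (U = 148356/(-76318) = 148356*(-1/76318) = -74178/38159 ≈ -1.9439)
(b(267) - 189196)*((234806 - 228345) + U) = (2*267*(22 + 267) - 189196)*((234806 - 228345) - 74178/38159) = (2*267*289 - 189196)*(6461 - 74178/38159) = (154326 - 189196)*(246471121/38159) = -34870*246471121/38159 = -781313453570/3469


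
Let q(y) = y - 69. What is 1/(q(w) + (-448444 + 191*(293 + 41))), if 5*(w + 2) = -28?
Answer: -5/1923633 ≈ -2.5992e-6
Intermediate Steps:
w = -38/5 (w = -2 + (⅕)*(-28) = -2 - 28/5 = -38/5 ≈ -7.6000)
q(y) = -69 + y
1/(q(w) + (-448444 + 191*(293 + 41))) = 1/((-69 - 38/5) + (-448444 + 191*(293 + 41))) = 1/(-383/5 + (-448444 + 191*334)) = 1/(-383/5 + (-448444 + 63794)) = 1/(-383/5 - 384650) = 1/(-1923633/5) = -5/1923633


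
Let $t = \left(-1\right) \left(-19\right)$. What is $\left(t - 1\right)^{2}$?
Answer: $324$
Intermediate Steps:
$t = 19$
$\left(t - 1\right)^{2} = \left(19 - 1\right)^{2} = 18^{2} = 324$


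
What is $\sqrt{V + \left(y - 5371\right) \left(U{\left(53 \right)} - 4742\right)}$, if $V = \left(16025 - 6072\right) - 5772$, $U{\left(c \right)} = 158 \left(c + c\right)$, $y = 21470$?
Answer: $5 \sqrt{7731551} \approx 13903.0$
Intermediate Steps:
$U{\left(c \right)} = 316 c$ ($U{\left(c \right)} = 158 \cdot 2 c = 316 c$)
$V = 4181$ ($V = 9953 - 5772 = 4181$)
$\sqrt{V + \left(y - 5371\right) \left(U{\left(53 \right)} - 4742\right)} = \sqrt{4181 + \left(21470 - 5371\right) \left(316 \cdot 53 - 4742\right)} = \sqrt{4181 + 16099 \left(16748 - 4742\right)} = \sqrt{4181 + 16099 \cdot 12006} = \sqrt{4181 + 193284594} = \sqrt{193288775} = 5 \sqrt{7731551}$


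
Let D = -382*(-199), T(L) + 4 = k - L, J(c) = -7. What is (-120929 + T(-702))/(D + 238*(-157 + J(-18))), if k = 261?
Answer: -59985/18493 ≈ -3.2437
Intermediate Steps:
T(L) = 257 - L (T(L) = -4 + (261 - L) = 257 - L)
D = 76018
(-120929 + T(-702))/(D + 238*(-157 + J(-18))) = (-120929 + (257 - 1*(-702)))/(76018 + 238*(-157 - 7)) = (-120929 + (257 + 702))/(76018 + 238*(-164)) = (-120929 + 959)/(76018 - 39032) = -119970/36986 = -119970*1/36986 = -59985/18493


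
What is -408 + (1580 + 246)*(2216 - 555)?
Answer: 3032578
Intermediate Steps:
-408 + (1580 + 246)*(2216 - 555) = -408 + 1826*1661 = -408 + 3032986 = 3032578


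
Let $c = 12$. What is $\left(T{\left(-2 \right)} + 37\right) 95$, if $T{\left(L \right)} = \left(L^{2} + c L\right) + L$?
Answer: $1425$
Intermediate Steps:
$T{\left(L \right)} = L^{2} + 13 L$ ($T{\left(L \right)} = \left(L^{2} + 12 L\right) + L = L^{2} + 13 L$)
$\left(T{\left(-2 \right)} + 37\right) 95 = \left(- 2 \left(13 - 2\right) + 37\right) 95 = \left(\left(-2\right) 11 + 37\right) 95 = \left(-22 + 37\right) 95 = 15 \cdot 95 = 1425$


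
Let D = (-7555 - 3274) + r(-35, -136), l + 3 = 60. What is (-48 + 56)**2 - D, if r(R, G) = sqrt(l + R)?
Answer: 10893 - sqrt(22) ≈ 10888.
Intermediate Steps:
l = 57 (l = -3 + 60 = 57)
r(R, G) = sqrt(57 + R)
D = -10829 + sqrt(22) (D = (-7555 - 3274) + sqrt(57 - 35) = -10829 + sqrt(22) ≈ -10824.)
(-48 + 56)**2 - D = (-48 + 56)**2 - (-10829 + sqrt(22)) = 8**2 + (10829 - sqrt(22)) = 64 + (10829 - sqrt(22)) = 10893 - sqrt(22)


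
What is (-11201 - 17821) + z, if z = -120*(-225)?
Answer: -2022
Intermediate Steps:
z = 27000
(-11201 - 17821) + z = (-11201 - 17821) + 27000 = -29022 + 27000 = -2022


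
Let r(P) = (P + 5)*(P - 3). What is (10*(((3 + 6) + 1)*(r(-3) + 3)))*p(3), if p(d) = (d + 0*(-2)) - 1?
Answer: -1800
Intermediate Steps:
p(d) = -1 + d (p(d) = (d + 0) - 1 = d - 1 = -1 + d)
r(P) = (-3 + P)*(5 + P) (r(P) = (5 + P)*(-3 + P) = (-3 + P)*(5 + P))
(10*(((3 + 6) + 1)*(r(-3) + 3)))*p(3) = (10*(((3 + 6) + 1)*((-15 + (-3)² + 2*(-3)) + 3)))*(-1 + 3) = (10*((9 + 1)*((-15 + 9 - 6) + 3)))*2 = (10*(10*(-12 + 3)))*2 = (10*(10*(-9)))*2 = (10*(-90))*2 = -900*2 = -1800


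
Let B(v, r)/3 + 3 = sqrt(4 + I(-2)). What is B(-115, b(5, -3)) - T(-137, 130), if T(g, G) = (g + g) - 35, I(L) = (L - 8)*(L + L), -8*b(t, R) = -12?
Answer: 300 + 6*sqrt(11) ≈ 319.90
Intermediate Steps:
b(t, R) = 3/2 (b(t, R) = -1/8*(-12) = 3/2)
I(L) = 2*L*(-8 + L) (I(L) = (-8 + L)*(2*L) = 2*L*(-8 + L))
T(g, G) = -35 + 2*g (T(g, G) = 2*g - 35 = -35 + 2*g)
B(v, r) = -9 + 6*sqrt(11) (B(v, r) = -9 + 3*sqrt(4 + 2*(-2)*(-8 - 2)) = -9 + 3*sqrt(4 + 2*(-2)*(-10)) = -9 + 3*sqrt(4 + 40) = -9 + 3*sqrt(44) = -9 + 3*(2*sqrt(11)) = -9 + 6*sqrt(11))
B(-115, b(5, -3)) - T(-137, 130) = (-9 + 6*sqrt(11)) - (-35 + 2*(-137)) = (-9 + 6*sqrt(11)) - (-35 - 274) = (-9 + 6*sqrt(11)) - 1*(-309) = (-9 + 6*sqrt(11)) + 309 = 300 + 6*sqrt(11)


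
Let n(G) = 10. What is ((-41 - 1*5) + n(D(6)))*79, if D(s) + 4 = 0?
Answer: -2844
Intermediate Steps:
D(s) = -4 (D(s) = -4 + 0 = -4)
((-41 - 1*5) + n(D(6)))*79 = ((-41 - 1*5) + 10)*79 = ((-41 - 5) + 10)*79 = (-46 + 10)*79 = -36*79 = -2844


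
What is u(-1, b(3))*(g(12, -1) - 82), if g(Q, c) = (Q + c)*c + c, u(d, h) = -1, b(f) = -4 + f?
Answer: 94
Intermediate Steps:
g(Q, c) = c + c*(Q + c) (g(Q, c) = c*(Q + c) + c = c + c*(Q + c))
u(-1, b(3))*(g(12, -1) - 82) = -(-(1 + 12 - 1) - 82) = -(-1*12 - 82) = -(-12 - 82) = -1*(-94) = 94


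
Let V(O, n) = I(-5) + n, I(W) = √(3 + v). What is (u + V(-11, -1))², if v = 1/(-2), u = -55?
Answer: (112 - √10)²/4 ≈ 2961.4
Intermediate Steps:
v = -½ ≈ -0.50000
I(W) = √10/2 (I(W) = √(3 - ½) = √(5/2) = √10/2)
V(O, n) = n + √10/2 (V(O, n) = √10/2 + n = n + √10/2)
(u + V(-11, -1))² = (-55 + (-1 + √10/2))² = (-56 + √10/2)²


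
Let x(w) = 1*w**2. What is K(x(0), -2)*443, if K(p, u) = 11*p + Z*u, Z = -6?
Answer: 5316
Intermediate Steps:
x(w) = w**2
K(p, u) = -6*u + 11*p (K(p, u) = 11*p - 6*u = -6*u + 11*p)
K(x(0), -2)*443 = (-6*(-2) + 11*0**2)*443 = (12 + 11*0)*443 = (12 + 0)*443 = 12*443 = 5316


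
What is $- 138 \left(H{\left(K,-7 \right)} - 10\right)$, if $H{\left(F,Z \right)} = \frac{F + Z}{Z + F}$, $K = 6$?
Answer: $1242$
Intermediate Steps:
$H{\left(F,Z \right)} = 1$ ($H{\left(F,Z \right)} = \frac{F + Z}{F + Z} = 1$)
$- 138 \left(H{\left(K,-7 \right)} - 10\right) = - 138 \left(1 - 10\right) = \left(-138\right) \left(-9\right) = 1242$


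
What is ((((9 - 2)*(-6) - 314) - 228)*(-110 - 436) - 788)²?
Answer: 101172341776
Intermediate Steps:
((((9 - 2)*(-6) - 314) - 228)*(-110 - 436) - 788)² = (((7*(-6) - 314) - 228)*(-546) - 788)² = (((-42 - 314) - 228)*(-546) - 788)² = ((-356 - 228)*(-546) - 788)² = (-584*(-546) - 788)² = (318864 - 788)² = 318076² = 101172341776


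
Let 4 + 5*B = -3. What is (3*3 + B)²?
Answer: 1444/25 ≈ 57.760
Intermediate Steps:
B = -7/5 (B = -⅘ + (⅕)*(-3) = -⅘ - ⅗ = -7/5 ≈ -1.4000)
(3*3 + B)² = (3*3 - 7/5)² = (9 - 7/5)² = (38/5)² = 1444/25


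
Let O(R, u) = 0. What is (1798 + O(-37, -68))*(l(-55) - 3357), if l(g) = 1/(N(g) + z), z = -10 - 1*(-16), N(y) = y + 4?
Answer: -271616668/45 ≈ -6.0359e+6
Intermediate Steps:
N(y) = 4 + y
z = 6 (z = -10 + 16 = 6)
l(g) = 1/(10 + g) (l(g) = 1/((4 + g) + 6) = 1/(10 + g))
(1798 + O(-37, -68))*(l(-55) - 3357) = (1798 + 0)*(1/(10 - 55) - 3357) = 1798*(1/(-45) - 3357) = 1798*(-1/45 - 3357) = 1798*(-151066/45) = -271616668/45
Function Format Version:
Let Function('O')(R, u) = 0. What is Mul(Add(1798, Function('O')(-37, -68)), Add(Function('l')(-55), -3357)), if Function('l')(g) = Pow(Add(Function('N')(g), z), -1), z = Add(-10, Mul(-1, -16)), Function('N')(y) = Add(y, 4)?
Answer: Rational(-271616668, 45) ≈ -6.0359e+6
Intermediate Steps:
Function('N')(y) = Add(4, y)
z = 6 (z = Add(-10, 16) = 6)
Function('l')(g) = Pow(Add(10, g), -1) (Function('l')(g) = Pow(Add(Add(4, g), 6), -1) = Pow(Add(10, g), -1))
Mul(Add(1798, Function('O')(-37, -68)), Add(Function('l')(-55), -3357)) = Mul(Add(1798, 0), Add(Pow(Add(10, -55), -1), -3357)) = Mul(1798, Add(Pow(-45, -1), -3357)) = Mul(1798, Add(Rational(-1, 45), -3357)) = Mul(1798, Rational(-151066, 45)) = Rational(-271616668, 45)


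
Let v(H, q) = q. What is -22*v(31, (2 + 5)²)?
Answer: -1078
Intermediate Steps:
-22*v(31, (2 + 5)²) = -22*(2 + 5)² = -22*7² = -22*49 = -1078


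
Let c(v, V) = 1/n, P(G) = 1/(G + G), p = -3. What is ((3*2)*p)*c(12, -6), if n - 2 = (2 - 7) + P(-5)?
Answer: 180/31 ≈ 5.8064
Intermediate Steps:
P(G) = 1/(2*G)
n = -31/10 (n = 2 + ((2 - 7) + (1/2)/(-5)) = 2 + (-5 + (1/2)*(-1/5)) = 2 + (-5 - 1/10) = 2 - 51/10 = -31/10 ≈ -3.1000)
c(v, V) = -10/31 (c(v, V) = 1/(-31/10) = -10/31)
((3*2)*p)*c(12, -6) = ((3*2)*(-3))*(-10/31) = (6*(-3))*(-10/31) = -18*(-10/31) = 180/31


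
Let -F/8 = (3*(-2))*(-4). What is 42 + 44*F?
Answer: -8406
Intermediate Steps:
F = -192 (F = -8*3*(-2)*(-4) = -(-48)*(-4) = -8*24 = -192)
42 + 44*F = 42 + 44*(-192) = 42 - 8448 = -8406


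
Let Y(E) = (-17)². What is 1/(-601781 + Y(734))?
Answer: -1/601492 ≈ -1.6625e-6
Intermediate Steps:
Y(E) = 289
1/(-601781 + Y(734)) = 1/(-601781 + 289) = 1/(-601492) = -1/601492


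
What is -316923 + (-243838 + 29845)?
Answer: -530916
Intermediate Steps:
-316923 + (-243838 + 29845) = -316923 - 213993 = -530916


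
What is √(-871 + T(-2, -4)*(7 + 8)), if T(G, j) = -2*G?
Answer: I*√811 ≈ 28.478*I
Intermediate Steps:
√(-871 + T(-2, -4)*(7 + 8)) = √(-871 + (-2*(-2))*(7 + 8)) = √(-871 + 4*15) = √(-871 + 60) = √(-811) = I*√811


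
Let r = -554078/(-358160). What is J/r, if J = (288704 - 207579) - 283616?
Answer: -36262088280/277039 ≈ -1.3089e+5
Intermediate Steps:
r = 277039/179080 (r = -554078*(-1/358160) = 277039/179080 ≈ 1.5470)
J = -202491 (J = 81125 - 283616 = -202491)
J/r = -202491/277039/179080 = -202491*179080/277039 = -36262088280/277039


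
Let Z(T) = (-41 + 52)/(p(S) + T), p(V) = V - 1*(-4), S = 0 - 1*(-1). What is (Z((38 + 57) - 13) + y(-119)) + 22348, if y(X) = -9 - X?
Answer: 1953857/87 ≈ 22458.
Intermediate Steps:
S = 1 (S = 0 + 1 = 1)
p(V) = 4 + V (p(V) = V + 4 = 4 + V)
Z(T) = 11/(5 + T) (Z(T) = (-41 + 52)/((4 + 1) + T) = 11/(5 + T))
(Z((38 + 57) - 13) + y(-119)) + 22348 = (11/(5 + ((38 + 57) - 13)) + (-9 - 1*(-119))) + 22348 = (11/(5 + (95 - 13)) + (-9 + 119)) + 22348 = (11/(5 + 82) + 110) + 22348 = (11/87 + 110) + 22348 = 9581/87 + 22348 = 1953857/87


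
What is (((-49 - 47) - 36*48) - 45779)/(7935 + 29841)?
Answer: -47603/37776 ≈ -1.2601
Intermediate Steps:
(((-49 - 47) - 36*48) - 45779)/(7935 + 29841) = ((-96 - 1728) - 45779)/37776 = (-1824 - 45779)*(1/37776) = -47603*1/37776 = -47603/37776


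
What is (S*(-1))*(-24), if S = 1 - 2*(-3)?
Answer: 168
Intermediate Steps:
S = 7 (S = 1 + 6 = 7)
(S*(-1))*(-24) = (7*(-1))*(-24) = -7*(-24) = 168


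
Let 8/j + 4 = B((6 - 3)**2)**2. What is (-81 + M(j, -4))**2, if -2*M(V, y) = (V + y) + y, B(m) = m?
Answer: 35200489/5929 ≈ 5937.0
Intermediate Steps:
j = 8/77 (j = 8/(-4 + ((6 - 3)**2)**2) = 8/(-4 + (3**2)**2) = 8/(-4 + 9**2) = 8/(-4 + 81) = 8/77 ≈ 0.10390)
M(V, y) = -y - V/2 (M(V, y) = -((V + y) + y)/2 = -(V + 2*y)/2 = -y - V/2)
(-81 + M(j, -4))**2 = (-81 + (-1*(-4) - 1/2*8/77))**2 = (-81 + (4 - 4/77))**2 = (-81 + 304/77)**2 = (-5933/77)**2 = 35200489/5929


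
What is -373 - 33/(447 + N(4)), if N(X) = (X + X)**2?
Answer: -190636/511 ≈ -373.06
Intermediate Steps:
N(X) = 4*X**2 (N(X) = (2*X)**2 = 4*X**2)
-373 - 33/(447 + N(4)) = -373 - 33/(447 + 4*4**2) = -373 - 33/(447 + 4*16) = -373 - 33/(447 + 64) = -373 - 33/511 = -190636/511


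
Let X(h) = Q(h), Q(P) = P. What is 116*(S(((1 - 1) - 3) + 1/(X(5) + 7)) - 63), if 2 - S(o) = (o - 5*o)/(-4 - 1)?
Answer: -20416/3 ≈ -6805.3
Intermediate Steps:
X(h) = h
S(o) = 2 - 4*o/5 (S(o) = 2 - (o - 5*o)/(-4 - 1) = 2 - (-4*o)/(-5) = 2 - (-4*o)*(-1)/5 = 2 - 4*o/5)
116*(S(((1 - 1) - 3) + 1/(X(5) + 7)) - 63) = 116*((2 - 4*(((1 - 1) - 3) + 1/(5 + 7))/5) - 63) = 116*((2 - 4*((0 - 3) + 1/12)/5) - 63) = 116*((2 - 4*(-3 + 1/12)/5) - 63) = 116*((2 - ⅘*(-35/12)) - 63) = 116*((2 + 7/3) - 63) = 116*(13/3 - 63) = 116*(-176/3) = -20416/3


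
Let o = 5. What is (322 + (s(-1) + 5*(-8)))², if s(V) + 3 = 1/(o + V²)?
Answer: 2805625/36 ≈ 77934.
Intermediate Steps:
s(V) = -3 + 1/(5 + V²)
(322 + (s(-1) + 5*(-8)))² = (322 + ((-14 - 3*(-1)²)/(5 + (-1)²) + 5*(-8)))² = (322 + ((-14 - 3*1)/(5 + 1) - 40))² = (322 + ((-14 - 3)/6 - 40))² = (322 + ((⅙)*(-17) - 40))² = (322 + (-17/6 - 40))² = (322 - 257/6)² = (1675/6)² = 2805625/36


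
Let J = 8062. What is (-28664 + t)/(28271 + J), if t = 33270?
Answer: 4606/36333 ≈ 0.12677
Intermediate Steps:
(-28664 + t)/(28271 + J) = (-28664 + 33270)/(28271 + 8062) = 4606/36333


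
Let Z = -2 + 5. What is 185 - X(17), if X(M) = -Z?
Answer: 188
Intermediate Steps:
Z = 3
X(M) = -3 (X(M) = -1*3 = -3)
185 - X(17) = 185 - 1*(-3) = 185 + 3 = 188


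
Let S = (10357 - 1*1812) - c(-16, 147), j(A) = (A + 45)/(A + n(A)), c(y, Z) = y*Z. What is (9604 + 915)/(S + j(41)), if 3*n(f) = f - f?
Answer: 431279/446863 ≈ 0.96513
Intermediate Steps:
c(y, Z) = Z*y
n(f) = 0 (n(f) = (f - f)/3 = (⅓)*0 = 0)
j(A) = (45 + A)/A (j(A) = (A + 45)/(A + 0) = (45 + A)/A)
S = 10897 (S = (10357 - 1*1812) - 147*(-16) = (10357 - 1812) - 1*(-2352) = 8545 + 2352 = 10897)
(9604 + 915)/(S + j(41)) = (9604 + 915)/(10897 + (45 + 41)/41) = 10519/(10897 + (1/41)*86) = 10519/(10897 + 86/41) = 10519/(446863/41) = 10519*(41/446863) = 431279/446863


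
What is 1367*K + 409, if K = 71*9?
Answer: 873922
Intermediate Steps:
K = 639
1367*K + 409 = 1367*639 + 409 = 873513 + 409 = 873922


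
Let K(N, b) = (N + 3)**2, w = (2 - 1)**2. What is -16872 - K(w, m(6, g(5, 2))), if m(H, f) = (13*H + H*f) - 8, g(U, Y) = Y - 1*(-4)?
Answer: -16888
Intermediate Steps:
g(U, Y) = 4 + Y (g(U, Y) = Y + 4 = 4 + Y)
m(H, f) = -8 + 13*H + H*f
w = 1 (w = 1**2 = 1)
K(N, b) = (3 + N)**2
-16872 - K(w, m(6, g(5, 2))) = -16872 - (3 + 1)**2 = -16872 - 1*4**2 = -16872 - 1*16 = -16872 - 16 = -16888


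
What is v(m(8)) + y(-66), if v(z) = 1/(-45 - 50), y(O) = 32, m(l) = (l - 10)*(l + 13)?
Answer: 3039/95 ≈ 31.989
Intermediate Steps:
m(l) = (-10 + l)*(13 + l)
v(z) = -1/95 (v(z) = 1/(-95) = -1/95)
v(m(8)) + y(-66) = -1/95 + 32 = 3039/95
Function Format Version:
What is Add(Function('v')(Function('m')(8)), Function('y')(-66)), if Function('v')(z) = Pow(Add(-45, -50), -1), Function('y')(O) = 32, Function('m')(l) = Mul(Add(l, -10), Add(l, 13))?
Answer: Rational(3039, 95) ≈ 31.989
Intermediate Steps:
Function('m')(l) = Mul(Add(-10, l), Add(13, l))
Function('v')(z) = Rational(-1, 95) (Function('v')(z) = Pow(-95, -1) = Rational(-1, 95))
Add(Function('v')(Function('m')(8)), Function('y')(-66)) = Add(Rational(-1, 95), 32) = Rational(3039, 95)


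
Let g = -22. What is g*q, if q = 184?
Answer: -4048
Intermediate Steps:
g*q = -22*184 = -4048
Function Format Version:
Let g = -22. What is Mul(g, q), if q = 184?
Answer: -4048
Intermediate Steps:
Mul(g, q) = Mul(-22, 184) = -4048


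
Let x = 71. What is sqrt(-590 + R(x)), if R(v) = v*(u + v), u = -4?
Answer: 3*sqrt(463) ≈ 64.552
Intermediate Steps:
R(v) = v*(-4 + v)
sqrt(-590 + R(x)) = sqrt(-590 + 71*(-4 + 71)) = sqrt(-590 + 71*67) = sqrt(-590 + 4757) = sqrt(4167) = 3*sqrt(463)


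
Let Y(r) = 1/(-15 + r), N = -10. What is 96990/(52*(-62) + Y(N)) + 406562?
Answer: 10922293004/26867 ≈ 4.0653e+5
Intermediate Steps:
96990/(52*(-62) + Y(N)) + 406562 = 96990/(52*(-62) + 1/(-15 - 10)) + 406562 = 96990/(-3224 + 1/(-25)) + 406562 = 96990/(-3224 - 1/25) + 406562 = 96990/(-80601/25) + 406562 = 96990*(-25/80601) + 406562 = -808250/26867 + 406562 = 10922293004/26867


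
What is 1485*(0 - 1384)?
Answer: -2055240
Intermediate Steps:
1485*(0 - 1384) = 1485*(-1384) = -2055240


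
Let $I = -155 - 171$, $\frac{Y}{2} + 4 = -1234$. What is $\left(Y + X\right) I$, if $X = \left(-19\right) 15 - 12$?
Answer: $903998$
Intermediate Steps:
$Y = -2476$ ($Y = -8 + 2 \left(-1234\right) = -8 - 2468 = -2476$)
$X = -297$ ($X = -285 - 12 = -297$)
$I = -326$ ($I = -155 - 171 = -326$)
$\left(Y + X\right) I = \left(-2476 - 297\right) \left(-326\right) = \left(-2773\right) \left(-326\right) = 903998$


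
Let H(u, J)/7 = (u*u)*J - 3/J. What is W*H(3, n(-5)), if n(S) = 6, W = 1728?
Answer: 647136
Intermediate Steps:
H(u, J) = -21/J + 7*J*u² (H(u, J) = 7*((u*u)*J - 3/J) = 7*(u²*J - 3/J) = 7*(J*u² - 3/J) = 7*(-3/J + J*u²) = -21/J + 7*J*u²)
W*H(3, n(-5)) = 1728*(-21/6 + 7*6*3²) = 1728*(-21*⅙ + 7*6*9) = 1728*(-7/2 + 378) = 1728*(749/2) = 647136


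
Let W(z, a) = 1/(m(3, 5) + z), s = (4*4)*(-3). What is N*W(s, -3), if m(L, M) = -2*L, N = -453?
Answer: 151/18 ≈ 8.3889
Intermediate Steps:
s = -48 (s = 16*(-3) = -48)
W(z, a) = 1/(-6 + z) (W(z, a) = 1/(-2*3 + z) = 1/(-6 + z))
N*W(s, -3) = -453/(-6 - 48) = -453/(-54) = -453*(-1/54) = 151/18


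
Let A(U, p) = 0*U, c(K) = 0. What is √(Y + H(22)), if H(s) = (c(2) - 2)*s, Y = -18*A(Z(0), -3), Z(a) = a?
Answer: 2*I*√11 ≈ 6.6332*I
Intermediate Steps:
A(U, p) = 0
Y = 0 (Y = -18*0 = 0)
H(s) = -2*s (H(s) = (0 - 2)*s = -2*s)
√(Y + H(22)) = √(0 - 2*22) = √(0 - 44) = √(-44) = 2*I*√11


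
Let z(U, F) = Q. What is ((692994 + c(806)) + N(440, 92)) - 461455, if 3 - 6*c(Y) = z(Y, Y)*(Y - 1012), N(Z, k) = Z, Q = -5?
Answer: 1390847/6 ≈ 2.3181e+5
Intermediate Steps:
z(U, F) = -5
c(Y) = -5057/6 + 5*Y/6 (c(Y) = 1/2 - (-5)*(Y - 1012)/6 = 1/2 - (-5)*(-1012 + Y)/6 = 1/2 - (5060 - 5*Y)/6 = 1/2 + (-2530/3 + 5*Y/6) = -5057/6 + 5*Y/6)
((692994 + c(806)) + N(440, 92)) - 461455 = ((692994 + (-5057/6 + (5/6)*806)) + 440) - 461455 = ((692994 + (-5057/6 + 2015/3)) + 440) - 461455 = ((692994 - 1027/6) + 440) - 461455 = (4156937/6 + 440) - 461455 = 4159577/6 - 461455 = 1390847/6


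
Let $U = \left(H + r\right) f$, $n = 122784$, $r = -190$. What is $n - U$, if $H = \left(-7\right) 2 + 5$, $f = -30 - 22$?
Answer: $112436$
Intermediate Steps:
$f = -52$
$H = -9$ ($H = -14 + 5 = -9$)
$U = 10348$ ($U = \left(-9 - 190\right) \left(-52\right) = \left(-199\right) \left(-52\right) = 10348$)
$n - U = 122784 - 10348 = 112436$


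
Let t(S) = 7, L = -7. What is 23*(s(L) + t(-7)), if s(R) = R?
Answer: 0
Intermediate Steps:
23*(s(L) + t(-7)) = 23*(-7 + 7) = 23*0 = 0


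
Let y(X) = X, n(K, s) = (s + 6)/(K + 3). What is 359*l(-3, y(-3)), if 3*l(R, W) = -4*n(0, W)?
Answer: -1436/3 ≈ -478.67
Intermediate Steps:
n(K, s) = (6 + s)/(3 + K)
l(R, W) = -8/3 - 4*W/9 (l(R, W) = (-4*(6 + W)/(3 + 0))/3 = (-4*(6 + W)/3)/3 = (-4*(2 + W/3))/3 = (-8 - 4*W/3)/3 = -8/3 - 4*W/9)
359*l(-3, y(-3)) = 359*(-8/3 - 4/9*(-3)) = 359*(-8/3 + 4/3) = 359*(-4/3) = -1436/3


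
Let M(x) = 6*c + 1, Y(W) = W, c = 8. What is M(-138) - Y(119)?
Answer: -70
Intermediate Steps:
M(x) = 49 (M(x) = 6*8 + 1 = 48 + 1 = 49)
M(-138) - Y(119) = 49 - 1*119 = 49 - 119 = -70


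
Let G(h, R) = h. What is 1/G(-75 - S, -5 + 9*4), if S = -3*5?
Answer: -1/60 ≈ -0.016667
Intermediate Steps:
S = -15
1/G(-75 - S, -5 + 9*4) = 1/(-75 - 1*(-15)) = 1/(-75 + 15) = 1/(-60) = -1/60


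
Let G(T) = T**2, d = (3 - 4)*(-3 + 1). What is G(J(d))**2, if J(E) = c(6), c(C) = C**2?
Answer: 1679616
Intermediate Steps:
d = 2 (d = -1*(-2) = 2)
J(E) = 36 (J(E) = 6**2 = 36)
G(J(d))**2 = (36**2)**2 = 1296**2 = 1679616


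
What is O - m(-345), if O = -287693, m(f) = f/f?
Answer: -287694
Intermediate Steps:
m(f) = 1
O - m(-345) = -287693 - 1*1 = -287693 - 1 = -287694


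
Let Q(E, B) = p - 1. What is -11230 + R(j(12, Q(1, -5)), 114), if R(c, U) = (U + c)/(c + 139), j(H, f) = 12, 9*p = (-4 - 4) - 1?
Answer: -1695604/151 ≈ -11229.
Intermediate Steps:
p = -1 (p = ((-4 - 4) - 1)/9 = (-8 - 1)/9 = (1/9)*(-9) = -1)
Q(E, B) = -2 (Q(E, B) = -1 - 1 = -2)
R(c, U) = (U + c)/(139 + c)
-11230 + R(j(12, Q(1, -5)), 114) = -11230 + (114 + 12)/(139 + 12) = -11230 + 126/151 = -1695604/151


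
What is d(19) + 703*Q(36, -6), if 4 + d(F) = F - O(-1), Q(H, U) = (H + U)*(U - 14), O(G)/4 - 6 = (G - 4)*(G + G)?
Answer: -421849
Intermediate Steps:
O(G) = 24 + 8*G*(-4 + G) (O(G) = 24 + 4*((G - 4)*(G + G)) = 24 + 4*((-4 + G)*(2*G)) = 24 + 4*(2*G*(-4 + G)) = 24 + 8*G*(-4 + G))
Q(H, U) = (-14 + U)*(H + U) (Q(H, U) = (H + U)*(-14 + U) = (-14 + U)*(H + U))
d(F) = -68 + F (d(F) = -4 + (F - (24 - 32*(-1) + 8*(-1)**2)) = -4 + (F - (24 + 32 + 8*1)) = -4 + (F - (24 + 32 + 8)) = -4 + (F - 1*64) = -4 + (F - 64) = -4 + (-64 + F) = -68 + F)
d(19) + 703*Q(36, -6) = (-68 + 19) + 703*((-6)**2 - 14*36 - 14*(-6) + 36*(-6)) = -49 + 703*(36 - 504 + 84 - 216) = -49 + 703*(-600) = -49 - 421800 = -421849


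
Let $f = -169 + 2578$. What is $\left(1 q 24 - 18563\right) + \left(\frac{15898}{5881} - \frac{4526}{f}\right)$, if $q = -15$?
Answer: $- \frac{3672283367}{194073} \approx -18922.0$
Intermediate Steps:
$f = 2409$
$\left(1 q 24 - 18563\right) + \left(\frac{15898}{5881} - \frac{4526}{f}\right) = \left(1 \left(-15\right) 24 - 18563\right) + \left(\frac{15898}{5881} - \frac{4526}{2409}\right) = \left(\left(-15\right) 24 - 18563\right) + \left(15898 \cdot \frac{1}{5881} - \frac{62}{33}\right) = \left(-360 - 18563\right) + \left(\frac{15898}{5881} - \frac{62}{33}\right) = -18923 + \frac{160012}{194073} = - \frac{3672283367}{194073}$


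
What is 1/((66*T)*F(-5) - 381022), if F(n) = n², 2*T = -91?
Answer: -1/456097 ≈ -2.1925e-6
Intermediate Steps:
T = -91/2 (T = (½)*(-91) = -91/2 ≈ -45.500)
1/((66*T)*F(-5) - 381022) = 1/((66*(-91/2))*(-5)² - 381022) = 1/(-3003*25 - 381022) = 1/(-75075 - 381022) = 1/(-456097) = -1/456097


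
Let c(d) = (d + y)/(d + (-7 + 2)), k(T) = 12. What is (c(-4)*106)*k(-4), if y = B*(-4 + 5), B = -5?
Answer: 1272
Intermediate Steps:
y = -5 (y = -5*(-4 + 5) = -5*1 = -5)
c(d) = 1 (c(d) = (d - 5)/(d + (-7 + 2)) = (-5 + d)/(d - 5) = (-5 + d)/(-5 + d) = 1)
(c(-4)*106)*k(-4) = (1*106)*12 = 106*12 = 1272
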